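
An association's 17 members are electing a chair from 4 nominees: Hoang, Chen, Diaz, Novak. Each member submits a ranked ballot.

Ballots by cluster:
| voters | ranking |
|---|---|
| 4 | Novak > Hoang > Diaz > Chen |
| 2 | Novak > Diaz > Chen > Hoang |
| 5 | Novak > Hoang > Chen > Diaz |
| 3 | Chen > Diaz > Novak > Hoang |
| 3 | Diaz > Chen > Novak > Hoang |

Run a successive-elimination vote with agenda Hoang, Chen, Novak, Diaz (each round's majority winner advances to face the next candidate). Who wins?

Round 1: Hoang vs Chen — 9–8, Hoang advances.
Round 2: Hoang vs Novak — 0–17, Novak advances.
Round 3: Novak vs Diaz — 11–6, Novak advances.
Novak survives the agenda.

Novak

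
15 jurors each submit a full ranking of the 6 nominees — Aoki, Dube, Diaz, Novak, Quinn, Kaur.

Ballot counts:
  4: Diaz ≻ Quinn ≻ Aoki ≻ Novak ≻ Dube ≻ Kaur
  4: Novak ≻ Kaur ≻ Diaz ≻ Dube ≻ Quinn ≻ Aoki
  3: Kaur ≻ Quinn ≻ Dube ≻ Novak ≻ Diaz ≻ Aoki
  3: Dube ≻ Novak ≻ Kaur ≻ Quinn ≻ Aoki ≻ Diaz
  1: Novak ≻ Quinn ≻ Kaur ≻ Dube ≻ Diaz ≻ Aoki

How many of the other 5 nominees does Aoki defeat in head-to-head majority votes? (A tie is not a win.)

0

Aoki against each rival (15 jurors):
Aoki vs Dube: Dube wins 11–4.
Aoki vs Diaz: Diaz, 12–3.
Aoki–Novak: Novak 11–4.
Aoki–Quinn: Quinn 15–0.
Aoki vs Kaur: Kaur, 11–4.
Aoki beats no one; loses to Dube, Diaz, Novak, Quinn, Kaur — 0 pairwise wins.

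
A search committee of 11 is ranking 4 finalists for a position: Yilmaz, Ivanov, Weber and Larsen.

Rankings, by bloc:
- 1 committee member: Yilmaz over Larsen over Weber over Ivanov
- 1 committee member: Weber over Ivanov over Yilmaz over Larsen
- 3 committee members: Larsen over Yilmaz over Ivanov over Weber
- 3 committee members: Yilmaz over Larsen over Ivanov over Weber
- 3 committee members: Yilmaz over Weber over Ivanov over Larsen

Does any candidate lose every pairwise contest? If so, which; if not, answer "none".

Weber

Head-to-head results (11 committee members):
Yilmaz vs Ivanov: 1+3+3+3 = 10 for Yilmaz, 1 for Ivanov — Yilmaz by 10–1.
Yilmaz vs Weber: Yilmaz preferred on 1+3+3+3 = 10 ballots; Yilmaz wins 10–1.
Yilmaz vs Larsen: Yilmaz, 8–3.
Ivanov–Weber: Ivanov 6–5.
Ivanov vs Larsen: Larsen wins 7–4.
Weber vs Larsen: Weber preferred on 1+3 = 4 ballots; Larsen wins 7–4.
Only Weber has no wins; Weber is the Condorcet loser.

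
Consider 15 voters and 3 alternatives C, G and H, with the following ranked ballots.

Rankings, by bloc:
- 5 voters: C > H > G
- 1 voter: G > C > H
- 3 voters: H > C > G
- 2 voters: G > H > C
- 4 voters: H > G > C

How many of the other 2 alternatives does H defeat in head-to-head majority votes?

2

H against each rival (15 voters):
H–C: H 9–6.
H vs G: 12 to 3, H.
H beats C, G — 2 pairwise wins.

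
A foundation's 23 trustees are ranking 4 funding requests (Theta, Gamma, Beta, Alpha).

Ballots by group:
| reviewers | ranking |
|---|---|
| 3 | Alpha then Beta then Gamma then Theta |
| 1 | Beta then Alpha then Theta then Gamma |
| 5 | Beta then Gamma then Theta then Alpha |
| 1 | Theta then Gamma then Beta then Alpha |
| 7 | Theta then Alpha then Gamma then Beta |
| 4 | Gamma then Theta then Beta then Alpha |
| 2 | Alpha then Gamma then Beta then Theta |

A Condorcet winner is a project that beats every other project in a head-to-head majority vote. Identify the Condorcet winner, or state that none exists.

Check each pair by majority over 23 ballots:
Theta–Gamma: Gamma 14–9.
Theta–Beta: Theta 12–11.
Theta vs Alpha: Theta wins 17–6.
Gamma vs Beta: Gamma wins 14–9.
Gamma vs Alpha: Alpha, 13–10.
Beta vs Alpha: Alpha wins 12–11.
Each project drops at least one matchup (Theta loses to Gamma; Gamma loses to Alpha; Beta loses to Theta; Alpha loses to Theta); the cycle Theta beats Alpha beats Gamma beats Theta rules out a Condorcet winner.

none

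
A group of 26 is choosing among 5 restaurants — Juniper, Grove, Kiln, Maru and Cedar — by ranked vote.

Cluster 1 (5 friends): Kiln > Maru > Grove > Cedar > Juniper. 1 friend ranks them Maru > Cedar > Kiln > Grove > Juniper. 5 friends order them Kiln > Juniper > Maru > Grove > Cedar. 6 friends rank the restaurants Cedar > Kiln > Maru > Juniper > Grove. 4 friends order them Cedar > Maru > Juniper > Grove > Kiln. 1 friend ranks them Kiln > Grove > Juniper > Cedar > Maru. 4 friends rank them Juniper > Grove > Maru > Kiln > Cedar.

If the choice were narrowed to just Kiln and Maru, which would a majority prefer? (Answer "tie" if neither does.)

Kiln

Ballots ranking Kiln above Maru: 5 + 5 + 6 + 1 = 17.
Ballots ranking Maru above Kiln: 26 − 17 = 9.
Kiln wins the head-to-head 17–9.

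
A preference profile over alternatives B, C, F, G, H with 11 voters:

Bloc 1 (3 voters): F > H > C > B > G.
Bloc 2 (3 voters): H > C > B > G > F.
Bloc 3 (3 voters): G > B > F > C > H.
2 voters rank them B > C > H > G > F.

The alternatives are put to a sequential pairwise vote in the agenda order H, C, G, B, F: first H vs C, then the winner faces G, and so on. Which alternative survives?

Round 1: H vs C — 6–5, H advances.
Round 2: H vs G — 8–3, H advances.
Round 3: H vs B — 6–5, H advances.
Round 4: H vs F — 5–6, F advances.
The agenda winner is F.

F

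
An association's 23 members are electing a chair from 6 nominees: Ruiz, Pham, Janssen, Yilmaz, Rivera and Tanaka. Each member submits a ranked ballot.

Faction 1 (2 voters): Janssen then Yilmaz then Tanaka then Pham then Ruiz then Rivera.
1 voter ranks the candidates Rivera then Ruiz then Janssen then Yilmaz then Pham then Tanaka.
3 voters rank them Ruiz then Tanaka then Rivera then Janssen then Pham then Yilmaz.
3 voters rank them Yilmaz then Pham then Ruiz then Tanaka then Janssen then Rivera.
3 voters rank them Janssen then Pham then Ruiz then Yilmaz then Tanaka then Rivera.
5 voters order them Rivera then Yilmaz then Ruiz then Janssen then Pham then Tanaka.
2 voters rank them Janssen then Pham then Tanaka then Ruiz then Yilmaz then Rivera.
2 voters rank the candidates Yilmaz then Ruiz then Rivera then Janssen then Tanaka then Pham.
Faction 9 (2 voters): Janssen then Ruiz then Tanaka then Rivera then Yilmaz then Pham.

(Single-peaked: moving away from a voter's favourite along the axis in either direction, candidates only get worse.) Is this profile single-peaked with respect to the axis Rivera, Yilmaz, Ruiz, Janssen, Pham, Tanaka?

Axis positions: Rivera=1, Yilmaz=2, Ruiz=3, Janssen=4, Pham=5, Tanaka=6.
Faction 1: ranking walks positions 4-2-6-5-3-1; Yilmaz is ranked above Ruiz even though Ruiz lies between Yilmaz and the peak Janssen on the axis — preferences dip and rise again. Not single-peaked.
Faction 2: ranking walks positions 1-3-4-2-5-6; Ruiz is ranked above Yilmaz even though Yilmaz lies between Ruiz and the peak Rivera on the axis — preferences dip and rise again. Not single-peaked.
Faction 3: ranking walks positions 3-6-1-4-5-2; Tanaka is ranked above Janssen even though Janssen lies between Tanaka and the peak Ruiz on the axis — preferences dip and rise again. Not single-peaked.
Faction 4: ranking walks positions 2-5-3-6-4-1; Pham is ranked above Ruiz even though Ruiz lies between Pham and the peak Yilmaz on the axis — preferences dip and rise again. Not single-peaked.
Faction 5 (peak Janssen at position 4): ranking walks positions 4-5-3-2-6-1, expanding outward from the peak — single-peaked.
Faction 6 (peak Rivera at position 1): ranking walks positions 1-2-3-4-5-6, expanding outward from the peak — single-peaked.
Faction 7 (peak Janssen at position 4): ranking walks positions 4-5-6-3-2-1, expanding outward from the peak — single-peaked.
Faction 8: ranking walks positions 2-3-1-4-6-5; Tanaka is ranked above Pham even though Pham lies between Tanaka and the peak Yilmaz on the axis — preferences dip and rise again. Not single-peaked.
Faction 9: ranking walks positions 4-3-6-1-2-5; Tanaka is ranked above Pham even though Pham lies between Tanaka and the peak Janssen on the axis — preferences dip and rise again. Not single-peaked.
Faction 1 violates single-peakedness, so the profile is not single-peaked on this axis.

no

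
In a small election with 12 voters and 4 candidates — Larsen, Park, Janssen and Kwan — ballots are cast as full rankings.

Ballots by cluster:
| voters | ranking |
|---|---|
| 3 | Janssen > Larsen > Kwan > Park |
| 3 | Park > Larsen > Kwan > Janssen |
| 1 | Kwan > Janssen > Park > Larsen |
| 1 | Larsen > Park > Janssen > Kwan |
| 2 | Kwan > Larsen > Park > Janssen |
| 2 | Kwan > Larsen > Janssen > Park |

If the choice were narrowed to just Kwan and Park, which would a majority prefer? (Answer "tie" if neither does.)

Ballots ranking Kwan above Park: 3 + 1 + 2 + 2 = 8.
Ballots ranking Park above Kwan: 12 − 8 = 4.
Kwan wins the head-to-head 8–4.

Kwan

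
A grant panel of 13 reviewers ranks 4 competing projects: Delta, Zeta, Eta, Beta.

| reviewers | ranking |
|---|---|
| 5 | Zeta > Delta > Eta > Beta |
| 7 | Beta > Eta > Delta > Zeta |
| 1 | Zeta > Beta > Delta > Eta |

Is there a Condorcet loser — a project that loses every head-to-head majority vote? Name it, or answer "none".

Zeta

Pairwise majorities:
Delta vs Zeta: Delta preferred on 7 ballots; Delta wins 7–6.
Delta vs Eta: 5+1 = 6 for Delta, 7 for Eta — Eta by 7–6.
Delta vs Beta: Beta wins 8–5.
Zeta–Eta: Eta 7–6.
Zeta–Beta: Beta 7–6.
Eta–Beta: Beta 8–5.
Zeta is beaten in every head-to-head and is the Condorcet loser.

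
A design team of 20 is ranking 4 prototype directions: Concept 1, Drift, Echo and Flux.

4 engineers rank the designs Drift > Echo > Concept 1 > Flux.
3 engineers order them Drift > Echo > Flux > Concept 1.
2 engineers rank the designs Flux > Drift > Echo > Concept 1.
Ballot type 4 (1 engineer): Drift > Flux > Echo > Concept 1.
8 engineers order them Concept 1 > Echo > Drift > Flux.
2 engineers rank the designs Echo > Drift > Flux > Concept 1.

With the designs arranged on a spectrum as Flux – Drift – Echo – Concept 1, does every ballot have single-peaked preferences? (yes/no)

Axis positions: Flux=1, Drift=2, Echo=3, Concept 1=4.
Ballot type 1 (peak Drift at position 2): ranking walks positions 2-3-4-1, expanding outward from the peak — single-peaked.
Ballot type 2 (peak Drift at position 2): ranking walks positions 2-3-1-4, expanding outward from the peak — single-peaked.
Ballot type 3 (peak Flux at position 1): ranking walks positions 1-2-3-4, expanding outward from the peak — single-peaked.
Ballot type 4 (peak Drift at position 2): ranking walks positions 2-1-3-4, expanding outward from the peak — single-peaked.
Ballot type 5 (peak Concept 1 at position 4): ranking walks positions 4-3-2-1, expanding outward from the peak — single-peaked.
Ballot type 6 (peak Echo at position 3): ranking walks positions 3-2-1-4, expanding outward from the peak — single-peaked.
Every ranking is single-peaked on this axis.

yes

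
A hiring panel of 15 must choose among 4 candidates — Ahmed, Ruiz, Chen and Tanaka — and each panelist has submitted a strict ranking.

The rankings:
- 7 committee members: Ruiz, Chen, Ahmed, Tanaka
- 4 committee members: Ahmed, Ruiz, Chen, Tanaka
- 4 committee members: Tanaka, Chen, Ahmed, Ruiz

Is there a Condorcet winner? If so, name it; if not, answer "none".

Pairwise majorities:
Ahmed vs Ruiz: Ahmed is ranked higher on 4+4 = 8 ballots, Ruiz on 7. Ahmed wins 8–7.
Ahmed–Chen: Chen 11–4.
Ahmed vs Tanaka: 11 to 4, Ahmed.
Ruiz vs Chen: Ruiz wins 11–4.
Ruiz vs Tanaka: Ruiz, 11–4.
Chen–Tanaka: Chen 11–4.
No candidate is unbeaten: Ahmed loses to Chen; Ruiz loses to Ahmed; Chen loses to Ruiz; Tanaka loses to Ahmed. In particular Ahmed beats Ruiz beats Chen beats Ahmed is a majority cycle — no Condorcet winner exists.

none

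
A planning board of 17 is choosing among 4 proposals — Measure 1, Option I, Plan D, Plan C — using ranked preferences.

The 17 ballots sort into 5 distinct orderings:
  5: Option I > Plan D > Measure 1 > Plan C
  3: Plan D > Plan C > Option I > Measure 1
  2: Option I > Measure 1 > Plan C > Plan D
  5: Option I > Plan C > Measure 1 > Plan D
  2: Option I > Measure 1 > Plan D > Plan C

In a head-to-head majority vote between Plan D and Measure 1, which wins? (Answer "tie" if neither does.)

Measure 1

Ballots ranking Plan D above Measure 1: 5 + 3 = 8.
Ballots ranking Measure 1 above Plan D: 17 − 8 = 9.
Measure 1 wins the head-to-head 9–8.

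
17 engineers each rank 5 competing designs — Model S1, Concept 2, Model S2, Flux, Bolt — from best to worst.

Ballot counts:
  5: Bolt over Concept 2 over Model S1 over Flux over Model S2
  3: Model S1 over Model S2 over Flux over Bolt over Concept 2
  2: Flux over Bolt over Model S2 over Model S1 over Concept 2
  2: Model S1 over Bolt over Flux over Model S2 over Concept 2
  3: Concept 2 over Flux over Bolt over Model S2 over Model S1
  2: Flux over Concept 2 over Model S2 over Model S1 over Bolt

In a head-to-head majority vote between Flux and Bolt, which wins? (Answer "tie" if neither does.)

Flux

Ballots ranking Flux above Bolt: 3 + 2 + 3 + 2 = 10.
Ballots ranking Bolt above Flux: 17 − 10 = 7.
Flux wins the head-to-head 10–7.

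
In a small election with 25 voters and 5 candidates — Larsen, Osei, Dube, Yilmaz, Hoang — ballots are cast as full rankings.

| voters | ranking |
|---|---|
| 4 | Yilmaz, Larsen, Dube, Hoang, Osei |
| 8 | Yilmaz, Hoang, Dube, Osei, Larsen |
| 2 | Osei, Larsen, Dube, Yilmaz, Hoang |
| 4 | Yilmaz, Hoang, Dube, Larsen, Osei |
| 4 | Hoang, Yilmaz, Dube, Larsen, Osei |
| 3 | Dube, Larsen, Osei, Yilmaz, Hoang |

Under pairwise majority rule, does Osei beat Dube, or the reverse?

Dube

Ballots ranking Osei above Dube: 2.
Ballots ranking Dube above Osei: 25 − 2 = 23.
Dube wins the head-to-head 23–2.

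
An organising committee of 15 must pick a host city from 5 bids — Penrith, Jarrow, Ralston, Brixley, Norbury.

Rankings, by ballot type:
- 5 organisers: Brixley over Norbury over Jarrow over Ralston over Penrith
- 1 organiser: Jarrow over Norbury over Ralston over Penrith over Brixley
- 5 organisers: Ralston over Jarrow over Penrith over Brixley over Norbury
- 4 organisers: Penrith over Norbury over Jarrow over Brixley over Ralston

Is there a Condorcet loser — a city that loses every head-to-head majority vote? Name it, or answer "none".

none

Pairwise majorities:
Penrith–Jarrow: Jarrow 11–4.
Penrith vs Ralston: 4 for Penrith, 11 for Ralston — Ralston by 11–4.
Penrith vs Brixley: 1+5+4 = 10 for Penrith, 5 for Brixley — Penrith by 10–5.
Penrith vs Norbury: 9 to 6, Penrith.
Jarrow–Ralston: Jarrow 10–5.
Jarrow vs Brixley: Jarrow, 10–5.
Jarrow vs Norbury: 6 to 9, Norbury.
Ralston vs Brixley: Ralston is ranked higher on 1+5 = 6 ballots, Brixley on 9. Brixley wins 9–6.
Ralston vs Norbury: Norbury wins 10–5.
Brixley–Norbury: Brixley 10–5.
Every city wins at least one matchup (Penrith beats Brixley; Jarrow beats Penrith; Ralston beats Penrith; Brixley beats Ralston; Norbury beats Jarrow), so there is no Condorcet loser.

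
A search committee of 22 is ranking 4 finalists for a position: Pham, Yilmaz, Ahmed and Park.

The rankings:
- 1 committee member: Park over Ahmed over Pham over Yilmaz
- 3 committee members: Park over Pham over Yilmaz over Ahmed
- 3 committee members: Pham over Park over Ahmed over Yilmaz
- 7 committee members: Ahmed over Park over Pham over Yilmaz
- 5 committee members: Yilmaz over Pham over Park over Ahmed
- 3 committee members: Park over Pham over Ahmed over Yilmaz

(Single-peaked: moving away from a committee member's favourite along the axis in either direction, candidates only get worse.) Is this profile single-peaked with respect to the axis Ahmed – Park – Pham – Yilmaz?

yes

Axis positions: Ahmed=1, Park=2, Pham=3, Yilmaz=4.
Type 1 (peak Park at position 2): ranking walks positions 2-1-3-4, expanding outward from the peak — single-peaked.
Type 2 (peak Park at position 2): ranking walks positions 2-3-4-1, expanding outward from the peak — single-peaked.
Type 3 (peak Pham at position 3): ranking walks positions 3-2-1-4, expanding outward from the peak — single-peaked.
Type 4 (peak Ahmed at position 1): ranking walks positions 1-2-3-4, expanding outward from the peak — single-peaked.
Type 5 (peak Yilmaz at position 4): ranking walks positions 4-3-2-1, expanding outward from the peak — single-peaked.
Type 6 (peak Park at position 2): ranking walks positions 2-3-1-4, expanding outward from the peak — single-peaked.
Every ranking is single-peaked on this axis.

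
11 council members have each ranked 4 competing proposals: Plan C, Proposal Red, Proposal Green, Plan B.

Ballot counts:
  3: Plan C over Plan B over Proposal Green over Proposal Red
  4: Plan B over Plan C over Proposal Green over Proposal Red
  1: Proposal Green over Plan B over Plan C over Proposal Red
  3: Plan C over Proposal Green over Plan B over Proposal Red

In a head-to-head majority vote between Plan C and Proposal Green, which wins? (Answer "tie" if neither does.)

Plan C

Ballots ranking Plan C above Proposal Green: 3 + 4 + 3 = 10.
Ballots ranking Proposal Green above Plan C: 11 − 10 = 1.
Plan C wins the head-to-head 10–1.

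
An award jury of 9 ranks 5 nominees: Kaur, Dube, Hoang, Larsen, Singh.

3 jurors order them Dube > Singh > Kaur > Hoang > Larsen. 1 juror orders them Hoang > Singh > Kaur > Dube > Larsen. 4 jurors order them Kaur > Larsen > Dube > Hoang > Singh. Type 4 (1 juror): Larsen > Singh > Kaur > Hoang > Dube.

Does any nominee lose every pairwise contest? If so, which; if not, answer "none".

Pairwise majorities:
Kaur–Dube: Kaur 6–3.
Kaur vs Hoang: Kaur preferred on 3+4+1 = 8 ballots; Kaur wins 8–1.
Kaur vs Larsen: 8 to 1, Kaur.
Kaur vs Singh: Singh, 5–4.
Dube vs Hoang: 3+4 = 7 for Dube, 2 for Hoang — Dube by 7–2.
Dube–Larsen: Larsen 5–4.
Dube vs Singh: Dube preferred on 3+4 = 7 ballots; Dube wins 7–2.
Hoang vs Larsen: Larsen, 5–4.
Hoang vs Singh: Hoang, 5–4.
Larsen vs Singh: 4+1 = 5 for Larsen, 4 for Singh — Larsen by 5–4.
Each nominee has at least one pairwise win (Kaur beats Dube; Dube beats Hoang; Hoang beats Singh; Larsen beats Dube; Singh beats Kaur) — no Condorcet loser.

none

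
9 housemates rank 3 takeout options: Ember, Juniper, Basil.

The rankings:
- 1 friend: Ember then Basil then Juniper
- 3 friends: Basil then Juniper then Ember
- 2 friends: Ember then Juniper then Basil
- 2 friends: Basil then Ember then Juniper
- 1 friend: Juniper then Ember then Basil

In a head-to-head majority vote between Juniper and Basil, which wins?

Ballots ranking Juniper above Basil: 2 + 1 = 3.
Ballots ranking Basil above Juniper: 9 − 3 = 6.
Basil wins the head-to-head 6–3.

Basil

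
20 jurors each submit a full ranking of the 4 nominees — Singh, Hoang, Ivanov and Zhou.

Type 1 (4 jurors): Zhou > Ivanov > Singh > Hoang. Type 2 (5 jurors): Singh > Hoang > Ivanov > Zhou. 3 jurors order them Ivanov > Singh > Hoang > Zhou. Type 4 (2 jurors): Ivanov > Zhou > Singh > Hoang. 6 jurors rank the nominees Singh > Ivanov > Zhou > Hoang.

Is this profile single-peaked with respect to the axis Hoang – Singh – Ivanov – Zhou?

Axis positions: Hoang=1, Singh=2, Ivanov=3, Zhou=4.
Type 1 (peak Zhou at position 4): ranking walks positions 4-3-2-1, expanding outward from the peak — single-peaked.
Type 2 (peak Singh at position 2): ranking walks positions 2-1-3-4, expanding outward from the peak — single-peaked.
Type 3 (peak Ivanov at position 3): ranking walks positions 3-2-1-4, expanding outward from the peak — single-peaked.
Type 4 (peak Ivanov at position 3): ranking walks positions 3-4-2-1, expanding outward from the peak — single-peaked.
Type 5 (peak Singh at position 2): ranking walks positions 2-3-4-1, expanding outward from the peak — single-peaked.
Every ranking is single-peaked on this axis.

yes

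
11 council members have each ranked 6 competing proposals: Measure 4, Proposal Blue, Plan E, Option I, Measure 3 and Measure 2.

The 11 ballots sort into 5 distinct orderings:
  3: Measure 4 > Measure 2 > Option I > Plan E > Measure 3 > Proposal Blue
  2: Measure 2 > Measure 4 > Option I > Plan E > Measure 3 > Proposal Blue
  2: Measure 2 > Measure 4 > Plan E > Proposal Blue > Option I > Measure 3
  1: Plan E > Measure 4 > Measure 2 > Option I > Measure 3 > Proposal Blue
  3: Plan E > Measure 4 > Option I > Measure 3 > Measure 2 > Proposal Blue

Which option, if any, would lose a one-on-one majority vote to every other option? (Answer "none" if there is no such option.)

Proposal Blue

Head-to-head results (11 council members):
Measure 4 vs Proposal Blue: Measure 4 wins 11–0.
Measure 4 vs Plan E: 7 to 4, Measure 4.
Measure 4 vs Option I: 3+2+2+1+3 = 11 for Measure 4, 0 for Option I — Measure 4 by 11–0.
Measure 4 vs Measure 3: Measure 4 is ranked higher on 3+2+2+1+3 = 11 ballots, Measure 3 on 0. Measure 4 wins 11–0.
Measure 4 vs Measure 2: Measure 4 preferred on 3+1+3 = 7 ballots; Measure 4 wins 7–4.
Proposal Blue vs Plan E: Plan E wins 11–0.
Proposal Blue–Option I: Option I 9–2.
Proposal Blue vs Measure 3: Measure 3, 9–2.
Proposal Blue vs Measure 2: Proposal Blue is ranked higher on 0 ballots, Measure 2 on 11. Measure 2 wins 11–0.
Plan E–Option I: Plan E 6–5.
Plan E vs Measure 3: 3+2+2+1+3 = 11 for Plan E, 0 for Measure 3 — Plan E by 11–0.
Plan E vs Measure 2: 4 to 7, Measure 2.
Option I vs Measure 3: 11 to 0, Option I.
Option I–Measure 2: Measure 2 8–3.
Measure 3–Measure 2: Measure 2 8–3.
Proposal Blue loses to every other option — it is the Condorcet loser.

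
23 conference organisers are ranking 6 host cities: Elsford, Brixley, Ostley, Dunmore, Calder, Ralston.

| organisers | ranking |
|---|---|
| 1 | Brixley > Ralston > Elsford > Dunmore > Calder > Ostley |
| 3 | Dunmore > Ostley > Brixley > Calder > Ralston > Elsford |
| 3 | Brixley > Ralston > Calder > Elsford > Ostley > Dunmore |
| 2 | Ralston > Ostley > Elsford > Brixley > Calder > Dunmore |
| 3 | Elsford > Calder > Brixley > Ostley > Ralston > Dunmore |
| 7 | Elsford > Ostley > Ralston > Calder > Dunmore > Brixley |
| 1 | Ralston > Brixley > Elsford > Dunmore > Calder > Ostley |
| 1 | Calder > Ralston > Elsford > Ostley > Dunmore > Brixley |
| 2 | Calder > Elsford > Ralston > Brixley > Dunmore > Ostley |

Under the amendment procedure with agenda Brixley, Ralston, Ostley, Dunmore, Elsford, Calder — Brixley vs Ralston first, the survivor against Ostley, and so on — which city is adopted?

Elsford

Round 1: Brixley vs Ralston — 10–13, Ralston advances.
Round 2: Ralston vs Ostley — 10–13, Ostley advances.
Round 3: Ostley vs Dunmore — 16–7, Ostley advances.
Round 4: Ostley vs Elsford — 5–18, Elsford advances.
Round 5: Elsford vs Calder — 14–9, Elsford advances.
Elsford survives the agenda.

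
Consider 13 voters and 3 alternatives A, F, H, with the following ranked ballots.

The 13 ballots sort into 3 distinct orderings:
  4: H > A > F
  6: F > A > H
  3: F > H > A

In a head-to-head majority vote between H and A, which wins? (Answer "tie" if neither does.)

H

Ballots ranking H above A: 4 + 3 = 7.
Ballots ranking A above H: 13 − 7 = 6.
H wins the head-to-head 7–6.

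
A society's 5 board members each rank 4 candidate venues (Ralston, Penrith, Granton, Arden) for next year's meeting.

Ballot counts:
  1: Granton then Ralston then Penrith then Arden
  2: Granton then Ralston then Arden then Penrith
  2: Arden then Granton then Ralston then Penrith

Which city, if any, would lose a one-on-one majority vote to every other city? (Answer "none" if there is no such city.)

Penrith

Head-to-head results (5 organisers):
Ralston vs Penrith: 1+2+2 = 5 for Ralston, 0 for Penrith — Ralston by 5–0.
Ralston–Granton: Granton 5–0.
Ralston vs Arden: 3 to 2, Ralston.
Penrith–Granton: Granton 5–0.
Penrith vs Arden: 1 to 4, Arden.
Granton vs Arden: 3 to 2, Granton.
Penrith is beaten in every head-to-head and is the Condorcet loser.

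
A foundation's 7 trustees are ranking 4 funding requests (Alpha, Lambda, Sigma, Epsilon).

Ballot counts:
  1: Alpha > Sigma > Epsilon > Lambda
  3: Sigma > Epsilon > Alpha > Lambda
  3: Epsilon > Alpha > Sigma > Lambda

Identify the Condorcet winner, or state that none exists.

none

Head-to-head results (7 reviewers):
Alpha vs Lambda: 7 to 0, Alpha.
Alpha vs Sigma: 4 to 3, Alpha.
Alpha vs Epsilon: 1 to 6, Epsilon.
Lambda vs Sigma: Lambda is ranked higher on 0 ballots, Sigma on 7. Sigma wins 7–0.
Lambda vs Epsilon: 0 to 7, Epsilon.
Sigma vs Epsilon: Sigma preferred on 1+3 = 4 ballots; Sigma wins 4–3.
Every project loses at least once (Alpha loses to Epsilon; Lambda loses to Alpha; Sigma loses to Alpha; Epsilon loses to Sigma). The majority relation contains the cycle Alpha > Sigma > Epsilon > Alpha, so there is no Condorcet winner.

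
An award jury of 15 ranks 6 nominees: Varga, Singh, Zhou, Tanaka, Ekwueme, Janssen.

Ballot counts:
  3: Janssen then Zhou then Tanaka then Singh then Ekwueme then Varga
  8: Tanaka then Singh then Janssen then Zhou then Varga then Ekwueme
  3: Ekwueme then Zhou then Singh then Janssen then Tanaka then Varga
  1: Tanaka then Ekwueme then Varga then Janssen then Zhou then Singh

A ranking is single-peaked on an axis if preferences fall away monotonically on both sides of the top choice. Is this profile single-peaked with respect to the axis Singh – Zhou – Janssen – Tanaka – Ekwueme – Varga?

Axis positions: Singh=1, Zhou=2, Janssen=3, Tanaka=4, Ekwueme=5, Varga=6.
Faction 1 (peak Janssen at position 3): ranking walks positions 3-2-4-1-5-6, expanding outward from the peak — single-peaked.
Faction 2: ranking walks positions 4-1-3-2-6-5; Singh is ranked above Janssen even though Janssen lies between Singh and the peak Tanaka on the axis — preferences dip and rise again. Not single-peaked.
Faction 3: ranking walks positions 5-2-1-3-4-6; Zhou is ranked above Tanaka even though Tanaka lies between Zhou and the peak Ekwueme on the axis — preferences dip and rise again. Not single-peaked.
Faction 4 (peak Tanaka at position 4): ranking walks positions 4-5-6-3-2-1, expanding outward from the peak — single-peaked.
Faction 2 violates single-peakedness, so the profile is not single-peaked on this axis.

no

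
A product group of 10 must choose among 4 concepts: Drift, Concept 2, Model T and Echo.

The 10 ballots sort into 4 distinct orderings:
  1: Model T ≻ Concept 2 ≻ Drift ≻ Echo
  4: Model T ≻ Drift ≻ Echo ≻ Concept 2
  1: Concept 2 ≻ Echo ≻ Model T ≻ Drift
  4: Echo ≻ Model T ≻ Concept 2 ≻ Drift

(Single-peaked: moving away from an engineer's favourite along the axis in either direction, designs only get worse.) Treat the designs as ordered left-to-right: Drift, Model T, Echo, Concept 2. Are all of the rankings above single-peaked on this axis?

Axis positions: Drift=1, Model T=2, Echo=3, Concept 2=4.
Group 1: ranking walks positions 2-4-1-3; Concept 2 is ranked above Echo even though Echo lies between Concept 2 and the peak Model T on the axis — preferences dip and rise again. Not single-peaked.
Group 2 (peak Model T at position 2): ranking walks positions 2-1-3-4, expanding outward from the peak — single-peaked.
Group 3 (peak Concept 2 at position 4): ranking walks positions 4-3-2-1, expanding outward from the peak — single-peaked.
Group 4 (peak Echo at position 3): ranking walks positions 3-2-4-1, expanding outward from the peak — single-peaked.
Group 1 violates single-peakedness, so the profile is not single-peaked on this axis.

no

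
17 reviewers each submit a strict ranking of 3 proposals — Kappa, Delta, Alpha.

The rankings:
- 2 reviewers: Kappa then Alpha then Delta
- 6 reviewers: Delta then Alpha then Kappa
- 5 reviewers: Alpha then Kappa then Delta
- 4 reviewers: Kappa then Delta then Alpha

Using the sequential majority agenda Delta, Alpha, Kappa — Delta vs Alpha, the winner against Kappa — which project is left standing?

Round 1: Delta vs Alpha — 10–7, Delta advances.
Round 2: Delta vs Kappa — 6–11, Kappa advances.
The agenda winner is Kappa.

Kappa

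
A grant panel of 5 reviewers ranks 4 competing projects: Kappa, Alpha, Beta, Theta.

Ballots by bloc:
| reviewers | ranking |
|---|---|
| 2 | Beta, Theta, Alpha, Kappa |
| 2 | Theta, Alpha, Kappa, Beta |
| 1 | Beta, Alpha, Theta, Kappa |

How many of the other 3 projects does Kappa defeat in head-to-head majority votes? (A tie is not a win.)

Kappa against each rival (5 reviewers):
Kappa vs Alpha: Alpha, 5–0.
Kappa vs Beta: Beta wins 3–2.
Kappa vs Theta: Kappa is ranked higher on 0 ballots, Theta on 5. Theta wins 5–0.
Kappa beats no one; loses to Alpha, Beta, Theta — 0 pairwise wins.

0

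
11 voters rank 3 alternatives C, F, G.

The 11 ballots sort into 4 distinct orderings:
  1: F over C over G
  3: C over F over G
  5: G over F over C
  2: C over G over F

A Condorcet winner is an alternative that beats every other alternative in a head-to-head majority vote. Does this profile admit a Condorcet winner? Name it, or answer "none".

Pairwise majorities:
C–F: F 6–5.
C–G: C 6–5.
F vs G: G, 7–4.
No alternative is unbeaten: C loses to F; F loses to G; G loses to C. In particular C beats G beats F beats C is a majority cycle — no Condorcet winner exists.

none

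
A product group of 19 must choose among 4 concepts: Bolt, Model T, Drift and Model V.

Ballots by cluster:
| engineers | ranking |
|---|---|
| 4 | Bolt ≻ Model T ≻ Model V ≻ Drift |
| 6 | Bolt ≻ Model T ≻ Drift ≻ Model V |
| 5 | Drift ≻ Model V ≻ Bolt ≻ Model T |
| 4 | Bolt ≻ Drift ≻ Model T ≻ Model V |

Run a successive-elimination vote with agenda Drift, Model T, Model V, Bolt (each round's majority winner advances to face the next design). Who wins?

Round 1: Drift vs Model T — 9–10, Model T advances.
Round 2: Model T vs Model V — 14–5, Model T advances.
Round 3: Model T vs Bolt — 0–19, Bolt advances.
The agenda winner is Bolt.

Bolt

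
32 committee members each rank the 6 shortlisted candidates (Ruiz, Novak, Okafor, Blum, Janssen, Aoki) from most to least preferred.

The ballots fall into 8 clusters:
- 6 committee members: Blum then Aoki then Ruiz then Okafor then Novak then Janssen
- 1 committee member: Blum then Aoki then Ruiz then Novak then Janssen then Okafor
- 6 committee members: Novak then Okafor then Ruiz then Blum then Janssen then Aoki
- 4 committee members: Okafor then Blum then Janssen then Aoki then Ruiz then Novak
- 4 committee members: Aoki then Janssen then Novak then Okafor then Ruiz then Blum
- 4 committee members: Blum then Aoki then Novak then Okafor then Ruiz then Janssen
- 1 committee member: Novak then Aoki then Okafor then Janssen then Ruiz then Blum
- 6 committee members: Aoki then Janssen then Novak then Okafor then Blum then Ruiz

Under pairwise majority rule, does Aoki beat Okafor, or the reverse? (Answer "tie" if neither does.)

Aoki

Ballots ranking Aoki above Okafor: 6 + 1 + 4 + 4 + 1 + 6 = 22.
Ballots ranking Okafor above Aoki: 32 − 22 = 10.
Aoki wins the head-to-head 22–10.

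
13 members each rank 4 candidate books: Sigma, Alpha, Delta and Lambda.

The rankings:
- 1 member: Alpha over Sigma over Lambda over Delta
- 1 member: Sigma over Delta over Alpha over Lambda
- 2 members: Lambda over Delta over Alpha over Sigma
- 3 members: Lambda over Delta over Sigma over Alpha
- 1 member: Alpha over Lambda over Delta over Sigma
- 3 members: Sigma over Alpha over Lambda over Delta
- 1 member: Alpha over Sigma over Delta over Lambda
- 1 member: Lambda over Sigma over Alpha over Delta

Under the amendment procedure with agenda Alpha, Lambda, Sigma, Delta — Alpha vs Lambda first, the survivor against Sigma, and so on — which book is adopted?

Sigma

Round 1: Alpha vs Lambda — 7–6, Alpha advances.
Round 2: Alpha vs Sigma — 5–8, Sigma advances.
Round 3: Sigma vs Delta — 7–6, Sigma advances.
The agenda winner is Sigma.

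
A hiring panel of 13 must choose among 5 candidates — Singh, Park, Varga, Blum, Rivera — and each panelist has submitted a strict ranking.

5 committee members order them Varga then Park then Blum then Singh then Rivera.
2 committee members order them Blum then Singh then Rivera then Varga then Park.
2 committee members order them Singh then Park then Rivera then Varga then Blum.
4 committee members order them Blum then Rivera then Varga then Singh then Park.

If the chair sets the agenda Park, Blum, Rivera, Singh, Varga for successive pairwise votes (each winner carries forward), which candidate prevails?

Round 1: Park vs Blum — 7–6, Park advances.
Round 2: Park vs Rivera — 7–6, Park advances.
Round 3: Park vs Singh — 5–8, Singh advances.
Round 4: Singh vs Varga — 4–9, Varga advances.
Varga survives the agenda.

Varga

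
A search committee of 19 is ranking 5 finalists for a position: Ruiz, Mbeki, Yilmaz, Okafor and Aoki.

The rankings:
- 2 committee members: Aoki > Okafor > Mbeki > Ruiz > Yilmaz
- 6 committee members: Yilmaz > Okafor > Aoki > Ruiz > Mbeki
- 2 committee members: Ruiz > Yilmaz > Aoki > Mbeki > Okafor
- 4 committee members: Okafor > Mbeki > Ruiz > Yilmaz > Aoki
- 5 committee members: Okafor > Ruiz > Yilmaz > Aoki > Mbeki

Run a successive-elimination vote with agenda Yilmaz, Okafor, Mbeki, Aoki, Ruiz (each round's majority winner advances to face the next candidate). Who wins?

Okafor

Round 1: Yilmaz vs Okafor — 8–11, Okafor advances.
Round 2: Okafor vs Mbeki — 17–2, Okafor advances.
Round 3: Okafor vs Aoki — 15–4, Okafor advances.
Round 4: Okafor vs Ruiz — 17–2, Okafor advances.
Okafor survives the agenda.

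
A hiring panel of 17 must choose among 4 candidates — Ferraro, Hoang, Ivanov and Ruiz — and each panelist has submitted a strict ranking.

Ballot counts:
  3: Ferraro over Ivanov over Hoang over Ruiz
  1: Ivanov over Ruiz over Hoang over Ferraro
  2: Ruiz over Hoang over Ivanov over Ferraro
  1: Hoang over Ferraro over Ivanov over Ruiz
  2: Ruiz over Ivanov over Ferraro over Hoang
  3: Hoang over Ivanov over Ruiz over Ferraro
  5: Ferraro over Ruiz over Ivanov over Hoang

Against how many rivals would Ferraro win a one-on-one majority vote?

Ferraro against each rival (17 committee members):
Ferraro vs Hoang: 10 to 7, Ferraro.
Ferraro vs Ivanov: 3+1+5 = 9 for Ferraro, 8 for Ivanov — Ferraro by 9–8.
Ferraro vs Ruiz: 9 to 8, Ferraro.
Ferraro beats Hoang, Ivanov, Ruiz — 3 pairwise wins.

3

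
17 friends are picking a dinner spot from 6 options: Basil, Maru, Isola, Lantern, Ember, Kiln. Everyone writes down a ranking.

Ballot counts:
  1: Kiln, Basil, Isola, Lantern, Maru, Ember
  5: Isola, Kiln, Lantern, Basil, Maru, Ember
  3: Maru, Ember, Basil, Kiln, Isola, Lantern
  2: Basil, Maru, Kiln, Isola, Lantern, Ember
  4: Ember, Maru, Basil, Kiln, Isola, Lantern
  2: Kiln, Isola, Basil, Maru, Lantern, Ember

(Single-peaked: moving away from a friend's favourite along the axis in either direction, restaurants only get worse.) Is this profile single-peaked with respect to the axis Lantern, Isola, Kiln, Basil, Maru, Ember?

Axis positions: Lantern=1, Isola=2, Kiln=3, Basil=4, Maru=5, Ember=6.
Faction 1 (peak Kiln at position 3): ranking walks positions 3-4-2-1-5-6, expanding outward from the peak — single-peaked.
Faction 2 (peak Isola at position 2): ranking walks positions 2-3-1-4-5-6, expanding outward from the peak — single-peaked.
Faction 3 (peak Maru at position 5): ranking walks positions 5-6-4-3-2-1, expanding outward from the peak — single-peaked.
Faction 4 (peak Basil at position 4): ranking walks positions 4-5-3-2-1-6, expanding outward from the peak — single-peaked.
Faction 5 (peak Ember at position 6): ranking walks positions 6-5-4-3-2-1, expanding outward from the peak — single-peaked.
Faction 6 (peak Kiln at position 3): ranking walks positions 3-2-4-5-1-6, expanding outward from the peak — single-peaked.
Every ranking is single-peaked on this axis.

yes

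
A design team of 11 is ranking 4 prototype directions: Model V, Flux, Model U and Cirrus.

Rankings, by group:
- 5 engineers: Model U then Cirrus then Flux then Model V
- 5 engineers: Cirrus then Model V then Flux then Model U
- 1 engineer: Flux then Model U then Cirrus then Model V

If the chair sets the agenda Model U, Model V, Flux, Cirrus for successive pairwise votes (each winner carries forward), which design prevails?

Round 1: Model U vs Model V — 6–5, Model U advances.
Round 2: Model U vs Flux — 5–6, Flux advances.
Round 3: Flux vs Cirrus — 1–10, Cirrus advances.
The agenda winner is Cirrus.

Cirrus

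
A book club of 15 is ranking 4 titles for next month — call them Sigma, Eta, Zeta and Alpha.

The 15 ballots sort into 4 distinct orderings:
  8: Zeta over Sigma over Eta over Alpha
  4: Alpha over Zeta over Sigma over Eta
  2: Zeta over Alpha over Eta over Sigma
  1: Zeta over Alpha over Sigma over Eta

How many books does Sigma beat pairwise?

2

Sigma against each rival (15 members):
Sigma vs Eta: 13 to 2, Sigma.
Sigma vs Zeta: Sigma preferred on 0 ballots; Zeta wins 15–0.
Sigma vs Alpha: Sigma, 8–7.
Sigma beats Eta, Alpha; loses to Zeta — 2 pairwise wins.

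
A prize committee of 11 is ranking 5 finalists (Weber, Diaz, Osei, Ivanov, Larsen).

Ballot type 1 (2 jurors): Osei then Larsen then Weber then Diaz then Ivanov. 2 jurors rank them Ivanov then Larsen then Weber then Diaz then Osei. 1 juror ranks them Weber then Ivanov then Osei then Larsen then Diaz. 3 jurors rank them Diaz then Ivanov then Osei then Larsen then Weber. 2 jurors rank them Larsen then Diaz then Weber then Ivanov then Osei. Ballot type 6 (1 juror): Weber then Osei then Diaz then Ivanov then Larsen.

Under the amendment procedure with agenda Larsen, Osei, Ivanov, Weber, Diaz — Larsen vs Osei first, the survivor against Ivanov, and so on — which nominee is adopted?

Round 1: Larsen vs Osei — 4–7, Osei advances.
Round 2: Osei vs Ivanov — 3–8, Ivanov advances.
Round 3: Ivanov vs Weber — 5–6, Weber advances.
Round 4: Weber vs Diaz — 6–5, Weber advances.
Weber survives the agenda.

Weber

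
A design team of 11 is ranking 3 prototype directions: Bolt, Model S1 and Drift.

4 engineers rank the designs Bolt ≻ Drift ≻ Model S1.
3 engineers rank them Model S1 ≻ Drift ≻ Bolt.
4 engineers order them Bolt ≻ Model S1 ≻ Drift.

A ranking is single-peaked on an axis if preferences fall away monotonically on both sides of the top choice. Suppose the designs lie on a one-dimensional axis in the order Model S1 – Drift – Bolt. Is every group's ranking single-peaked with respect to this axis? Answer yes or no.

Axis positions: Model S1=1, Drift=2, Bolt=3.
Group 1 (peak Bolt at position 3): ranking walks positions 3-2-1, expanding outward from the peak — single-peaked.
Group 2 (peak Model S1 at position 1): ranking walks positions 1-2-3, expanding outward from the peak — single-peaked.
Group 3: ranking walks positions 3-1-2; Model S1 is ranked above Drift even though Drift lies between Model S1 and the peak Bolt on the axis — preferences dip and rise again. Not single-peaked.
Group 3 violates single-peakedness, so the profile is not single-peaked on this axis.

no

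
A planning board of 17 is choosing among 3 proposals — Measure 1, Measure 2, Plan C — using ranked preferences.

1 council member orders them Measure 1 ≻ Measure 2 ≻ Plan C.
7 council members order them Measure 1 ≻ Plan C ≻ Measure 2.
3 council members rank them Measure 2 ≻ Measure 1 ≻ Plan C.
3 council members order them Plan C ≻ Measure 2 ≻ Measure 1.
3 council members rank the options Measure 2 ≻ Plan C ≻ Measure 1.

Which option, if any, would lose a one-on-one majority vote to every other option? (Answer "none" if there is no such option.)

none

Head-to-head results (17 council members):
Measure 1 vs Measure 2: Measure 2 wins 9–8.
Measure 1 vs Plan C: Measure 1, 11–6.
Measure 2 vs Plan C: Plan C wins 10–7.
No option is winless: Measure 1 beats Plan C; Measure 2 beats Measure 1; Plan C beats Measure 2. There is no Condorcet loser.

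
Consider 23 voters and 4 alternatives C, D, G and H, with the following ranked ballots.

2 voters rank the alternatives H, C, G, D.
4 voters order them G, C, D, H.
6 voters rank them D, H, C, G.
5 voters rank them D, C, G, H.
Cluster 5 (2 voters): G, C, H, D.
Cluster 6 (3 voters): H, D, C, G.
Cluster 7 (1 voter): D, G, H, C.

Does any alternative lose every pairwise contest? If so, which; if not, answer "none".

none

Head-to-head results (23 voters):
C vs D: 2+4+2 = 8 for C, 15 for D — D by 15–8.
C vs G: C wins 16–7.
C vs H: 4+5+2 = 11 for C, 12 for H — H by 12–11.
D vs G: 15 to 8, D.
D vs H: D wins 16–7.
G vs H: G wins 12–11.
No alternative is winless: C beats G; D beats C; G beats H; H beats C. There is no Condorcet loser.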